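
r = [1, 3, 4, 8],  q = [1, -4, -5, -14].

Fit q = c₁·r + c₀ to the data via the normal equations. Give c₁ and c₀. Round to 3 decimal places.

From the data, Σr·r = 90, Σr = 16, Σ1 = 4.
Right-hand side: Σr·q = -143, Σq = -22.
Normal equations: [[90, 16]; [16, 4]]·[c₁, c₀]ᵀ = [-143, -22]ᵀ.
Eliminating c₀: 4·(row 1) − 16·(row 2) gives 104·c₁ = 4·(-143) − 16·(-22) = -220, so c₁ = -55/26.
Then c₀ = ((-22) − 16·(-55/26))/4 = 77/26.

c₁ = -2.115, c₀ = 2.962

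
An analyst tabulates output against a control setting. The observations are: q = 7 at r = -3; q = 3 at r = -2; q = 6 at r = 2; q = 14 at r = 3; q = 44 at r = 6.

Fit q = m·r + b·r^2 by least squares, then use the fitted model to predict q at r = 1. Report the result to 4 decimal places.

Setting ∂/∂m … = 0 gives: 62·m + 216·b = 291;  216·m + 1490·b = 1809.
(Σr·r = 62, Σr·r^2 = 216, Σr^2·r^2 = 1490, Σr·q = 291, Σr^2·q = 1809.)
Δ = 62·1490 − 216² = 45724.
m = (291·1490 − 216·1809)/45724 = 21423/22862; b = (62·1809 − 216·291)/45724 = 24651/22862.
At r = 1: q̂ = (21423/22862)·(1) + (24651/22862)·(1) = 3291/1633.

q̂ = 2.0153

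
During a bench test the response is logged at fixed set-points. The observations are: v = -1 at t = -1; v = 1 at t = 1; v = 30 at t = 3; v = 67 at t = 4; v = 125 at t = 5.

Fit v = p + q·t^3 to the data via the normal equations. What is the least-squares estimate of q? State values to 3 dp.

q = 1.001

From the data, Σ1 = 5, Σt^3 = 216, Σt^3·t^3 = 20452.
For Aᵀv: Σv = 222, Σt^3·v = 20725.
Normal equations: [[5, 216]; [216, 20452]]·[p, q]ᵀ = [222, 20725]ᵀ.
det = 5·20452 − 216² = 55604.
p = (222·20452 − 216·20725)/55604 = 15936/13901; q = (5·20725 − 216·222)/55604 = 55673/55604.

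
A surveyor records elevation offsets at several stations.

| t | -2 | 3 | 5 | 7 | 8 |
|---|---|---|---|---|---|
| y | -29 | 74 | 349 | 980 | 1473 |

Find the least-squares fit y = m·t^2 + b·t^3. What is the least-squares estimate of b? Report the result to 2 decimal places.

With design matrix M, MᵀM = [[7219, 52911]; [52911, 396211]] and Mᵀy = [151567, 1136171]ᵀ.
Δ = 7219·396211 − 52911² = 60673288.
m = (151567·396211 − 52911·1136171)/60673288 = -7928893/7584161; b = (7219·1136171 − 52911·151567)/60673288 = 22807114/7584161.

b = 3.01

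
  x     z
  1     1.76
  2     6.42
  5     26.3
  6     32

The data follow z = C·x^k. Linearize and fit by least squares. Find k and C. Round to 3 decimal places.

With ln zᵢ as the transformed response and ln xᵢ as the regressor:
Σln x = 4.0943, Σ(ln x)² = 6.2811, Σln z = 9.1600, Σln x·ln z = 12.7608.
Normal system: [[6.2811, 4.0943]; [4.0943, 4]]·[k, ln C]ᵀ = [12.7608, 9.1600]ᵀ.
Δ = 6.2811·4 − (4.0943)² = 8.3609; k = (12.7608·4 − 4.0943·9.1600)/8.3609 = 1.61929, ln C = (6.2811·9.1600 − 4.0943·12.7608)/8.3609 = 0.63252, so C = exp(0.63252) = 1.88235.

k = 1.619, C = 1.882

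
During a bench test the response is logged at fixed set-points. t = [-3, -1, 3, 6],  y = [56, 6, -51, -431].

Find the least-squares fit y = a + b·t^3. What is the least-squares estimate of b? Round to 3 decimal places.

b = -2.008

The normal equations are: 4·a + 215·b = -420;  215·a + 48115·b = -95991.
(Σ1 = 4, Σt^3 = 215, Σt^3·t^3 = 48115, Σy = -420, Σt^3·y = -95991.)
Determinant 4·48115 − 215² = 146235.
a = ((-420)·48115 − 215·(-95991))/146235 = 28651/9749; b = (4·(-95991) − 215·(-420))/146235 = -97888/48745.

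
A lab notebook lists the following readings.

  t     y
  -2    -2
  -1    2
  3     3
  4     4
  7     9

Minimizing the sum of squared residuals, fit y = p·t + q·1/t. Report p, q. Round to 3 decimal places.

p = 1.331, q = -3.025

From the data, Σt·t = 79, Σt·1/t = 5, Σ1/t·1/t = 10189/7056.
Right-hand side: Σt·y = 90, Σ1/t·y = 16/7.
So MᵀM·[p, q]ᵀ = Mᵀy: [[79, 5]; [5, 10189/7056]]·[p, q]ᵀ = [90, 16/7]ᵀ.
Determinant 79·(10189/7056) − 5² = 628531/7056.
p = (90·(10189/7056) − 5·(16/7))/(628531/7056) = 836370/628531; q = (79·(16/7) − 5·90)/(628531/7056) = -1901088/628531.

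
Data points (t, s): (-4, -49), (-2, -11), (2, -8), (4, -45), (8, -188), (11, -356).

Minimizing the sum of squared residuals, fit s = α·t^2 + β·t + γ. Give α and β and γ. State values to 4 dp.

α = -3.0089, β = 0.5100, γ = 1.7189

Entries of XᵀX: Σt^2·t^2 = 19281, Σt^2·t = 1843, Σt^2 = 225, Σt·t = 225, Σt = 19, Σ1 = 6.
For Xᵀs: Σt^2·s = -56688, Σt·s = -5398, Σs = -657.
Row-reducing yields α = -117889/39180, β = 6661/13060, γ = 16837/9795.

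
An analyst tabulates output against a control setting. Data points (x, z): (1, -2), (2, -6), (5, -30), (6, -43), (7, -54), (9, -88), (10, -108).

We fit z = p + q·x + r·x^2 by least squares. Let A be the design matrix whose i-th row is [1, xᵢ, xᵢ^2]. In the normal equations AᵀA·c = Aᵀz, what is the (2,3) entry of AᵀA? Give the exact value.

2422

Row 2 ↔ basis x, column 3 ↔ basis x^2, so (AᵀA)_{2,3} = Σᵢ (x)·(x^2) = (1)·(1) + (2)·(4) + (5)·(25) + (6)·(36) + (7)·(49) + (9)·(81) + (10)·(100) = 2422.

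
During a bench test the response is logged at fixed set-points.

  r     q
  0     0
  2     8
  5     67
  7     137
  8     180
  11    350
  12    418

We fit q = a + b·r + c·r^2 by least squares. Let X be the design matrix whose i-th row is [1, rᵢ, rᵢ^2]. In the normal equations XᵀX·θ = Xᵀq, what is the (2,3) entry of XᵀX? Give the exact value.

Row 2 ↔ basis r, column 3 ↔ basis r^2, so (XᵀX)_{2,3} = Σᵢ (r)·(r^2) = (0)·(0) + (2)·(4) + (5)·(25) + (7)·(49) + (8)·(64) + (11)·(121) + (12)·(144) = 4047.

4047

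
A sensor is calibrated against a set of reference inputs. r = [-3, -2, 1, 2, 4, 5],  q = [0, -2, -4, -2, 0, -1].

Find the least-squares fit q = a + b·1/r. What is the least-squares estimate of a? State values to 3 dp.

a = -1.188

From the data, Σ1 = 6, Σ1/r = 67/60, Σ1/r·1/r = 6169/3600.
For Mᵀq: Σq = -9, Σ1/r·q = -21/5.
det = 6·(6169/3600) − (67/60)² = 1301/144.
a = ((-9)·(6169/3600) − (67/60)·(-21/5))/(1301/144) = -38637/32525; b = (6·(-21/5) − (67/60)·(-9))/(1301/144) = -10908/6505.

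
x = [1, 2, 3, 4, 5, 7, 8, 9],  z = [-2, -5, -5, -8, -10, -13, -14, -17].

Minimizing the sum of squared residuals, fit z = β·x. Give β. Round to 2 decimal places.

AᵀA·[β]ᵀ = Aᵀz reads: 249·β = -465.
β = (-465)/249 = -1.86747.

β = -1.87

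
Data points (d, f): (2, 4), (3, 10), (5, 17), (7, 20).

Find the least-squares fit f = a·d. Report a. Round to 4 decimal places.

a = 3.0230

Entries of XᵀX: Σd·d = 87.
Right-hand side: Σd·f = 263.
Normal equations: [[87]]·[a]ᵀ = [263]ᵀ.
Hence a = 263 / 87 ≈ 3.02299.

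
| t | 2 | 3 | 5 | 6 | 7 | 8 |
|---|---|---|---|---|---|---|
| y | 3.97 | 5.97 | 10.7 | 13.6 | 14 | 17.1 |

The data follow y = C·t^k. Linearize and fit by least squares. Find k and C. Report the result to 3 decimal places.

Taking logs, ln y = k·ln t + ln C, so regress ln y on ln t.
Σln t = 9.2183, Σ(ln t)² = 15.5987, Σln y = 13.6240, Σln t·ln y = 22.4491.
Equations: 15.5987·k + 9.2183·ln C = 22.4491;  9.2183·k + 6·ln C = 13.6240.
Slope k = (n·Σln t·ln y − Σln t·Σln y)/(n·Σ(ln t)² − (Σln t)²) = (6·22.4491 − 9.2183·13.6240)/8.6152 = 1.05680; ln C = (Σln y − k·Σln t)/n = 0.64701, so C = exp(0.64701) = 1.90982.

k = 1.057, C = 1.910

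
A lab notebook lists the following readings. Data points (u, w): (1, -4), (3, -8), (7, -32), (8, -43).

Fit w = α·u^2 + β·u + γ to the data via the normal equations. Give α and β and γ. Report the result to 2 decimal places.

Setting ∂/∂α … = 0 gives: 6579·α + 883·β + 123·γ = -4396;  883·α + 123·β + 19·γ = -596;  123·α + 19·β + 4·γ = -87.
Row-reducing yields α = -879/1171, β = 1484/1171, γ = -5489/1171.

α = -0.75, β = 1.27, γ = -4.69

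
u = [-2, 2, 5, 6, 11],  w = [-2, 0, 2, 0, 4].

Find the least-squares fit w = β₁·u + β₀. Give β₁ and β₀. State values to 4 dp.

XᵀX·[β₁, β₀]ᵀ = Xᵀw reads: 190·β₁ + 22·β₀ = 58;  22·β₁ + 5·β₀ = 4.
(Σu·u = 190, Σu = 22, Σ1 = 5, Σu·w = 58, Σw = 4.)
det = 190·5 − 22² = 466.
β₁ = (58·5 − 22·4)/466 = 101/233; β₀ = (190·4 − 22·58)/466 = -258/233.

β₁ = 0.4335, β₀ = -1.1073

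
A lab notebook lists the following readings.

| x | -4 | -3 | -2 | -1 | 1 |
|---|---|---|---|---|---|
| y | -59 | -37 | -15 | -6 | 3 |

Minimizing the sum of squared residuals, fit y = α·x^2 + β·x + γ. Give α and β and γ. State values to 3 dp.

The normal equations are: 355·α + (-99)·β + 31·γ = -1340;  (-99)·α + 31·β + (-9)·γ = 386;  31·α + (-9)·β + 5·γ = -114.
Solving the 3×3 system (Gaussian elimination) gives α = -1951/679, β = 2600/679, γ = 185/97.

α = -2.873, β = 3.829, γ = 1.907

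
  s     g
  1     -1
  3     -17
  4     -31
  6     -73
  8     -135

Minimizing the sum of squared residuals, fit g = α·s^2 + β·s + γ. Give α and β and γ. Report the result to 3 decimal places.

α = -2.295, β = 1.584, γ = -0.545

With design matrix X, XᵀX = [[5730, 820, 126]; [820, 126, 22]; [126, 22, 5]] and Xᵀg = [-11918, -1694, -257]ᵀ.
Solving the 3×3 system (Gaussian elimination) gives α = -11636/5071, β = 8032/5071, γ = -2763/5071.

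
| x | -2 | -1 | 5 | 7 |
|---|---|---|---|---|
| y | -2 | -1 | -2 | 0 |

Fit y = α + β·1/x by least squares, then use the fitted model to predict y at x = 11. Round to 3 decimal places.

Entries of MᵀM: Σ1 = 4, Σ1/x = -81/70, Σ1/x·1/x = 6421/4900.
For Mᵀy: Σy = -5, Σ1/x·y = 8/5.
So MᵀM·[α, β]ᵀ = Mᵀy: [[4, -81/70]; [-81/70, 6421/4900]]·[α, β]ᵀ = [-5, 8/5]ᵀ.
Eliminating β: (6421/4900)·(row 1) − (-81/70)·(row 2) gives (19123/4900)·α = (6421/4900)·(-5) − (-81/70)·(8/5) = -23033/4900, so α = -23033/19123.
Then β = ((8/5) − (-81/70)·(-23033/19123))/(6421/4900) = 3010/19123.
At x = 11: ŷ = (-23033/19123)·(1) + (3010/19123)·(1/11) = -250353/210353.

ŷ = -1.190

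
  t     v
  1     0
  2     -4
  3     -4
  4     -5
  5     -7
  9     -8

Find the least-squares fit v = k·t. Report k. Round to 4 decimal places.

k = -1.0809

Normal-equation sums: Σt·t = 136.
Right-hand side: Σt·v = -147.
AᵀA·[k]ᵀ = Aᵀv becomes [[136]]·[k]ᵀ = [-147]ᵀ.
Hence k = -147 / 136 ≈ -1.08088.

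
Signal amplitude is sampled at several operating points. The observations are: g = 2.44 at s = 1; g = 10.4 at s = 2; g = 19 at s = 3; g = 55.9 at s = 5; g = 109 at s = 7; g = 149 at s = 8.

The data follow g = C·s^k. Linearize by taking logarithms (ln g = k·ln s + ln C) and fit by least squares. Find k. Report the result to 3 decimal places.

With ln gᵢ as the transformed response and ln sᵢ as the regressor:
Over the data: Σln s = 7.4265, Σ(ln s)² = 12.3883, Σln g = 19.8971, Σln s·ln g = 30.8680.
Normal system: [[12.3883, 7.4265]; [7.4265, 6]]·[k, ln C]ᵀ = [30.8680, 19.8971]ᵀ.
Solving (det = 19.1764): k = 1.95248, ln C = 0.89949.

k = 1.952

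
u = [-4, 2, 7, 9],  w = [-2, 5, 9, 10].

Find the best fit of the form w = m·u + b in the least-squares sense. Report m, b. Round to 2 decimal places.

AᵀA·[m, b]ᵀ = Aᵀw reads: 150·m + 14·b = 171;  14·m + 4·b = 22.
Eliminating b: 4·(row 1) − 14·(row 2) gives 404·m = 4·171 − 14·22 = 376, so m = 94/101.
Then b = (22 − 14·(94/101))/4 = 453/202.

m = 0.93, b = 2.24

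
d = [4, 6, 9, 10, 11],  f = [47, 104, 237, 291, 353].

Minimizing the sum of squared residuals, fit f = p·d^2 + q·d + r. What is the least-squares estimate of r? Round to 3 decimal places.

Normal-equation sums: Σd^2·d^2 = 32754, Σd^2·d = 3340, Σd^2 = 354, Σd·d = 354, Σd = 40, Σ1 = 5.
For Aᵀf: Σd^2·f = 95506, Σd·f = 9738, Σf = 1032.
Normal equations: [[32754, 3340, 354]; [3340, 354, 40]; [354, 40, 5]]·[p, q, r]ᵀ = [95506, 9738, 1032]ᵀ.
Solving the 3×3 system (Gaussian elimination) gives p = 12647/4279, q = -2447/4279, r = 7354/4279.

r = 1.719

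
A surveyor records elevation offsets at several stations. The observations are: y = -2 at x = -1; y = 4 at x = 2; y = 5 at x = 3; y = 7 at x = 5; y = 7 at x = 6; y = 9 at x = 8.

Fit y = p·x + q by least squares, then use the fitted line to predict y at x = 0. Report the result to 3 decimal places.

ŷ = 0.551

Forming MᵀM = [[139, 23]; [23, 6]] and Mᵀy = [174, 30]ᵀ gives MᵀM·[p, q]ᵀ = Mᵀy.
Eliminating q: 6·(row 1) − 23·(row 2) gives 305·p = 6·174 − 23·30 = 354, so p = 354/305.
Then q = (30 − 23·(354/305))/6 = 168/305.
At x = 0: ŷ = (354/305)·(0) + (168/305)·(1) = 168/305.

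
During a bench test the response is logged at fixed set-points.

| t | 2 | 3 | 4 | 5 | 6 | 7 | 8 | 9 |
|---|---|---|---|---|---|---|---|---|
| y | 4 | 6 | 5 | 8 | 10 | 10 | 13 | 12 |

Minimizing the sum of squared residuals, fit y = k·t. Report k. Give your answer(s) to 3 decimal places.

k = 1.507

XᵀX·[k]ᵀ = Xᵀy reads: 284·k = 428.
(Σt·t = 284, Σt·y = 428.)
k = 428/284 = 1.50704.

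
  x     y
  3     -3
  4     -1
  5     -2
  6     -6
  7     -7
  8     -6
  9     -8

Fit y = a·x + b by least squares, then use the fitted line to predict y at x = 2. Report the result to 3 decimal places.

ŷ = -0.429

From the data, Σx·x = 280, Σx = 42, Σ1 = 7.
Moment sums: Σx·y = -228, Σy = -33.
AᵀA·[a, b]ᵀ = Aᵀy becomes [[280, 42]; [42, 7]]·[a, b]ᵀ = [-228, -33]ᵀ.
det = 280·7 − 42² = 196.
a = ((-228)·7 − 42·(-33))/196 = -15/14; b = (280·(-33) − 42·(-228))/196 = 12/7.
At x = 2: ŷ = (-15/14)·(2) + (12/7)·(1) = -3/7.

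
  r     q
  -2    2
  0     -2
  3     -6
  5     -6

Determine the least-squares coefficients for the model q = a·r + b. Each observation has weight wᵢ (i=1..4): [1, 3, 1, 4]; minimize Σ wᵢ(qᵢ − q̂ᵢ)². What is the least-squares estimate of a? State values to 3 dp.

Compute the Gram sums: Σwᵢ·r·r = 113, Σwᵢ·r = 21, Σwᵢ·1 = 9.
Right-hand side: Σwᵢ·r·q = -142, Σwᵢ·q = -34.
Normal equations: [[113, 21]; [21, 9]]·[a, b]ᵀ = [-142, -34]ᵀ.
Eliminating b: 9·(row 1) − 21·(row 2) gives 576·a = 9·(-142) − 21·(-34) = -564, so a = -47/48.
Then b = ((-34) − 21·(-47/48))/9 = -215/144.

a = -0.979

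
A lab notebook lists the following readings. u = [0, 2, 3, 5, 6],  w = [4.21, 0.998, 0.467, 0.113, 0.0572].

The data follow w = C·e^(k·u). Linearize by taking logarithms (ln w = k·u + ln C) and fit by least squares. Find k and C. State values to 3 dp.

Taking logs, ln w = k·u + ln C, so regress ln w on u.
XᵀX = [[74.0000, 16.0000]; [16.0000, 5]], rhs = [-30.3573, -4.3675]ᵀ  (here Σu = 16.0000, Σ(u)² = 74.0000, Σln w = -4.3675, Σu·ln w = -30.3573).
Slope k = (n·Σu·ln w − Σu·Σln w)/(n·Σ(u)² − (Σu)²) = (5·-30.3573 − 16.0000·-4.3675)/114.0000 = -0.71847; ln C = (Σln w − k·Σu)/n = 1.42561, so C = exp(1.42561) = 4.16040.

k = -0.718, C = 4.160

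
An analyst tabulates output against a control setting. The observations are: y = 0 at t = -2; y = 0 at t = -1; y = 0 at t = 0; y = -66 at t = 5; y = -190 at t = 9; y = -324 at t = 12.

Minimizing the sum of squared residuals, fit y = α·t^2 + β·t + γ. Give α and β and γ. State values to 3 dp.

The normal system XᵀX·[α, β, γ]ᵀ = Xᵀy is [[27939, 2573, 255]; [2573, 255, 23]; [255, 23, 6]]·[α, β, γ]ᵀ = [-63696, -5928, -580]ᵀ.
Inverting the 3×3 Gram matrix, [α, β, γ]ᵀ = [-226267/115305, -132183/38435, -9698/115305]ᵀ.

α = -1.962, β = -3.439, γ = -0.084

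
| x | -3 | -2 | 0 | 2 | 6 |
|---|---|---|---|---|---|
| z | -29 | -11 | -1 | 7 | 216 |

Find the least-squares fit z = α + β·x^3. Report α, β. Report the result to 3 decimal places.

Sums needed: Σ1 = 5, Σx^3 = 189, Σx^3·x^3 = 47513.
For Aᵀz: Σz = 182, Σx^3·z = 47583.
AᵀA·[α, β]ᵀ = Aᵀz becomes [[5, 189]; [189, 47513]]·[α, β]ᵀ = [182, 47583]ᵀ.
Eliminating β: 47513·(row 1) − 189·(row 2) gives 201844·α = 47513·182 − 189·47583 = -345821, so α = -345821/201844.
Then β = (47583 − 189·(-345821/201844))/47513 = 203517/201844.

α = -1.713, β = 1.008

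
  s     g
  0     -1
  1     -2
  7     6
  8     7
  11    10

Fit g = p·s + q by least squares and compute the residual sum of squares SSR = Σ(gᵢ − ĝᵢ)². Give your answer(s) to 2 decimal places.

With design matrix A, AᵀA = [[235, 27]; [27, 5]] and Aᵀg = [206, 20]ᵀ.
Δ = 235·5 − 27² = 446.
p = (206·5 − 27·20)/446 = 245/223; q = (235·20 − 27·206)/446 = -431/223.
Residuals: 208/223, -260/223, 54/223, 32/223, -34/223; SSR = 520/223.

SSR = 2.33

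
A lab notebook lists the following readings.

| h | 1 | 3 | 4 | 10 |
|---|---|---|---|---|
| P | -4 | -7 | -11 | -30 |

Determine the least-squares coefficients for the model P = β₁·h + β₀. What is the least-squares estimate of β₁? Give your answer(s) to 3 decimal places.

Setting ∂/∂β₁ … = 0 gives: 126·β₁ + 18·β₀ = -369;  18·β₁ + 4·β₀ = -52.
(Σh·h = 126, Σh = 18, Σ1 = 4, Σh·P = -369, ΣP = -52.)
det = 126·4 − 18² = 180.
β₁ = ((-369)·4 − 18·(-52))/180 = -3; β₀ = (126·(-52) − 18·(-369))/180 = 1/2.

β₁ = -3.000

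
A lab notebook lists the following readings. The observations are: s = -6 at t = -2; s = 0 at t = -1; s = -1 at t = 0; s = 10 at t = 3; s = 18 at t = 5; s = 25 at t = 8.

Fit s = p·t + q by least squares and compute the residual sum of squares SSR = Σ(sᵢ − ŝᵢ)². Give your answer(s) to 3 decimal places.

Sums needed: Σt·t = 103, Σt = 13, Σ1 = 6.
And Σt·s = 332, Σs = 46.
AᵀA·[p, q]ᵀ = Aᵀs becomes [[103, 13]; [13, 6]]·[p, q]ᵀ = [332, 46]ᵀ.
Determinant 103·6 − 13² = 449.
p = (332·6 − 13·46)/449 = 1394/449; q = (103·46 − 13·332)/449 = 422/449.
Residuals: -328/449, 972/449, -871/449, -114/449, 690/449, -349/449; SSR = 5394/449.

SSR = 12.013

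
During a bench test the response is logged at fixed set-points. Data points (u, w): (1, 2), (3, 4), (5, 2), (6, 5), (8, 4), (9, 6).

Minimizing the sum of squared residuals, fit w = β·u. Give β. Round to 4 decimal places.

MᵀM·[β]ᵀ = Mᵀw reads: 216·β = 140.
Hence β = 140 / 216 ≈ 0.648148.

β = 0.6481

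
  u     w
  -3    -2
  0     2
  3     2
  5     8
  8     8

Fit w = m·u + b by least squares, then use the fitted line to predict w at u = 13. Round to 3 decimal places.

ŵ = 13.432

Entries of MᵀM: Σu·u = 107, Σu = 13, Σ1 = 5.
Moment sums: Σu·w = 116, Σw = 18.
So MᵀM·[m, b]ᵀ = Mᵀw: [[107, 13]; [13, 5]]·[m, b]ᵀ = [116, 18]ᵀ.
Determinant 107·5 − 13² = 366.
m = (116·5 − 13·18)/366 = 173/183; b = (107·18 − 13·116)/366 = 209/183.
At u = 13: ŵ = (173/183)·(13) + (209/183)·(1) = 2458/183.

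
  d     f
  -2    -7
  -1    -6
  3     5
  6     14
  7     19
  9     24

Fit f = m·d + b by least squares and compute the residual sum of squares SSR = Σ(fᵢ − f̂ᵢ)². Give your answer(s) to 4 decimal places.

SSR = 5.8926

From the data, Σd·d = 180, Σd = 22, Σ1 = 6.
Right-hand side: Σd·f = 468, Σf = 49.
Eliminating b: 6·(row 1) − 22·(row 2) gives 596·m = 6·468 − 22·49 = 1730, so m = 865/298.
Then b = (49 − 22·(865/298))/6 = -369/149.
Residuals: 191/149, -185/298, -367/298, -140/149, 345/298, 105/298; SSR = 878/149.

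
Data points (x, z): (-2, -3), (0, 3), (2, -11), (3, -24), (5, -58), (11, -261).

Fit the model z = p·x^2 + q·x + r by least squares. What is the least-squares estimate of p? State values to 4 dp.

p = -1.9770

Normal-equation sums: Σx^2·x^2 = 15379, Σx^2·x = 1483, Σx^2 = 163, Σx·x = 163, Σx = 19, Σ1 = 6.
And Σx^2·z = -33303, Σx·z = -3249, Σz = -354.
So AᵀA·[p, q, r]ᵀ = Aᵀz: [[15379, 1483, 163]; [1483, 163, 19]; [163, 19, 6]]·[p, q, r]ᵀ = [-33303, -3249, -354]ᵀ.
Row-reducing yields p = -378289/191344, q = -402959/191344, r = 32949/23918.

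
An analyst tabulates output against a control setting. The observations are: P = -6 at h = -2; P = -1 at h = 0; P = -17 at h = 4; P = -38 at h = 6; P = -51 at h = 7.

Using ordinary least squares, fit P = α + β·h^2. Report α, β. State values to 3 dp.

α = -1.290, β = -1.015

Compute the Gram sums: Σ1 = 5, Σh^2 = 105, Σh^2·h^2 = 3969.
Right-hand side: ΣP = -113, Σh^2·P = -4163.
Normal equations: [[5, 105]; [105, 3969]]·[α, β]ᵀ = [-113, -4163]ᵀ.
Determinant 5·3969 − 105² = 8820.
α = ((-113)·3969 − 105·(-4163))/8820 = -271/210; β = (5·(-4163) − 105·(-113))/8820 = -895/882.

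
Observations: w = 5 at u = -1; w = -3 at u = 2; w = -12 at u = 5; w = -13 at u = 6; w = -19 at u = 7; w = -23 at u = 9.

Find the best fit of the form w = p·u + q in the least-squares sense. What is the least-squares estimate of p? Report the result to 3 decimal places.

Normal-equation sums: Σu·u = 196, Σu = 28, Σ1 = 6.
Moment sums: Σu·w = -489, Σw = -65.
det = 196·6 − 28² = 392.
p = ((-489)·6 − 28·(-65))/392 = -557/196; q = (196·(-65) − 28·(-489))/392 = 17/7.

p = -2.842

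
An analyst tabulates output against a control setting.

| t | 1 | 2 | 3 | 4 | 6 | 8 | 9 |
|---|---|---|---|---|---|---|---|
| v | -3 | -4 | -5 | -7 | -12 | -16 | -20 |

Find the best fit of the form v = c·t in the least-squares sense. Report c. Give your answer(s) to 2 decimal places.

c = -2.06

Sums needed: Σt·t = 211.
And Σt·v = -434.
So XᵀX·[c]ᵀ = Xᵀv: [[211]]·[c]ᵀ = [-434]ᵀ.
c = (-434)/211 = -2.05687.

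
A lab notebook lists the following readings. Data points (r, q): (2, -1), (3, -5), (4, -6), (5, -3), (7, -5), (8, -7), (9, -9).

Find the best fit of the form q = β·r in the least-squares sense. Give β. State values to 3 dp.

With design matrix M, MᵀM = [[248]] and Mᵀq = [-228]ᵀ.
β = (-228)/248 = -0.919355.

β = -0.919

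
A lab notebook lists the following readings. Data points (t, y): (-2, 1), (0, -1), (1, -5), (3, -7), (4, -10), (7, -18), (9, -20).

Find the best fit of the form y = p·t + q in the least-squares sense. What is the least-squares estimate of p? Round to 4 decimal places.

With design matrix A, AᵀA = [[160, 22]; [22, 7]] and Aᵀy = [-374, -60]ᵀ.
Determinant 160·7 − 22² = 636.
p = ((-374)·7 − 22·(-60))/636 = -649/318; q = (160·(-60) − 22·(-374))/636 = -343/159.

p = -2.0409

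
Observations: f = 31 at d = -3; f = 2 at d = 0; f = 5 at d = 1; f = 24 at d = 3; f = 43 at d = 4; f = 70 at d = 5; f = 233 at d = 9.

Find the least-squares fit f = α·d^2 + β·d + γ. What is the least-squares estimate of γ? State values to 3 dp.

γ = 1.352

The normal equations are: 7605·α + 919·β + 141·γ = 21811;  919·α + 141·β + 19·γ = 2603;  141·α + 19·β + 7·γ = 408.
(Σd^2·d^2 = 7605, Σd^2·d = 919, Σd^2 = 141, Σd·d = 141, Σd = 19, Σ1 = 7, Σd^2·f = 21811, Σd·f = 2603, Σf = 408.)
Row-reducing yields α = 361833/121198, β = -71485/60599, γ = 14893/11018.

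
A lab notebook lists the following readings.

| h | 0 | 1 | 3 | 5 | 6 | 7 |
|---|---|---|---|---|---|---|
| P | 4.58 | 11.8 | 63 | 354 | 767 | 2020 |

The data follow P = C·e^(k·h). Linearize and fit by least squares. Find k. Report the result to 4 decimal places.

Taking logs, ln P = k·h + ln C, so regress ln P on h.
AᵀA = [[120.0000, 22.0000]; [22.0000, 6]], rhs = [137.3749, 28.2556]ᵀ  (here Σh = 22.0000, Σ(h)² = 120.0000, Σln P = 28.2556, Σh·ln P = 137.3749).
Slope k = (n·Σh·ln P − Σh·Σln P)/(n·Σ(h)² − (Σh)²) = (6·137.3749 − 22.0000·28.2556)/236.0000 = 0.85859; ln C = (Σln P − k·Σh)/n = 1.56111.

k = 0.8586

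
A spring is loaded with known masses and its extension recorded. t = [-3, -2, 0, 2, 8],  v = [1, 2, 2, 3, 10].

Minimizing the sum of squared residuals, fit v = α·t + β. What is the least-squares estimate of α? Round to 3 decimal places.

α = 0.803

With design matrix M, MᵀM = [[81, 5]; [5, 5]] and Mᵀv = [79, 18]ᵀ.
Δ = 81·5 − 5² = 380.
α = (79·5 − 5·18)/380 = 61/76; β = (81·18 − 5·79)/380 = 1063/380.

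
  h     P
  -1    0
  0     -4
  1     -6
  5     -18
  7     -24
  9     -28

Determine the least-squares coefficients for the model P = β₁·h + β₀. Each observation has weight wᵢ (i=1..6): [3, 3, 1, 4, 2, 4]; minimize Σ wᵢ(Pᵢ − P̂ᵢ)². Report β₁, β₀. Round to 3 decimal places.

β₁ = -2.795, β₀ = -3.525

Entries of XᵀWX: Σwᵢ·h·h = 526, Σwᵢ·h = 68, Σwᵢ·1 = 17.
And Σwᵢ·h·P = -1710, Σwᵢ·P = -250.
So XᵀWX·[β₁, β₀]ᵀ = XᵀWP: [[526, 68]; [68, 17]]·[β₁, β₀]ᵀ = [-1710, -250]ᵀ.
det = 526·17 − 68² = 4318.
β₁ = ((-1710)·17 − 68·(-250))/4318 = -355/127; β₀ = (526·(-250) − 68·(-1710))/4318 = -7610/2159.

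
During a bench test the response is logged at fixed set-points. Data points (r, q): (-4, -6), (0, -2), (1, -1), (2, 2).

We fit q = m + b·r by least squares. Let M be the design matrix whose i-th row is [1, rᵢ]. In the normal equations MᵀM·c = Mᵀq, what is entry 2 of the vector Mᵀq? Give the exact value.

27

Entry 2 ↔ basis r, so (Mᵀq)_{2} = Σᵢ (r)·qᵢ = (-4)·(-6) + (0)·(-2) + (1)·(-1) + (2)·(2) = 27.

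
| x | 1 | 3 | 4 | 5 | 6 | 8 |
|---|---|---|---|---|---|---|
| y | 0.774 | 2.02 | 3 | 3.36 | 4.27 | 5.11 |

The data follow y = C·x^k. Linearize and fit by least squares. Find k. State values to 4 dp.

With ln yᵢ as the transformed response and ln xᵢ as the regressor:
Σln x = 7.9655, Σ(ln x)² = 13.2535, Σln y = 5.8403, Σln x·ln y = 10.2389.
Equations: 13.2535·k + 7.9655·ln C = 10.2389;  7.9655·k + 6·ln C = 5.8403.
Δ = 13.2535·6 − (7.9655)² = 16.0713; k = (10.2389·6 − 7.9655·5.8403)/16.0713 = 0.92789, ln C = (13.2535·5.8403 − 7.9655·10.2389)/16.0713 = -0.25848.

k = 0.9279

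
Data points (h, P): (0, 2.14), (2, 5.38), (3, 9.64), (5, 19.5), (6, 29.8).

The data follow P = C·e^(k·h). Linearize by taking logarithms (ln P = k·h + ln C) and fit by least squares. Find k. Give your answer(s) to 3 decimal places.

k = 0.436

Let Y = ln P. Fitting Y = k·h + ln C by least squares:
AᵀA = [[74.0000, 16.0000]; [16.0000, 5]], rhs = [45.3823, 11.0743]ᵀ  (here Σh = 16.0000, Σ(h)² = 74.0000, Σln P = 11.0743, Σh·ln P = 45.3823).
Solving (det = 114.0000): k = 0.43616, ln C = 0.81917.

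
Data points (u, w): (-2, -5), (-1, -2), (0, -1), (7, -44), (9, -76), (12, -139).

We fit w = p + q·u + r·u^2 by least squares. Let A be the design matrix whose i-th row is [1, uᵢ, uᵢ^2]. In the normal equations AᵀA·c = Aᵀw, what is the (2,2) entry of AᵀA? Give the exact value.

279

Row 2 ↔ basis u, column 2 ↔ basis u, so (AᵀA)_{2,2} = Σᵢ (u)·(u) = (-2)·(-2) + (-1)·(-1) + (0)·(0) + (7)·(7) + (9)·(9) + (12)·(12) = 279.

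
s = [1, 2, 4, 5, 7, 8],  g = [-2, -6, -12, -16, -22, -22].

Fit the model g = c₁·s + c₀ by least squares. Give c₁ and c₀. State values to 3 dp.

Normal-equation sums: Σs·s = 159, Σs = 27, Σ1 = 6.
Moment sums: Σs·g = -472, Σg = -80.
AᵀA·[c₁, c₀]ᵀ = Aᵀg becomes [[159, 27]; [27, 6]]·[c₁, c₀]ᵀ = [-472, -80]ᵀ.
Determinant 159·6 − 27² = 225.
c₁ = ((-472)·6 − 27·(-80))/225 = -224/75; c₀ = (159·(-80) − 27·(-472))/225 = 8/75.

c₁ = -2.987, c₀ = 0.107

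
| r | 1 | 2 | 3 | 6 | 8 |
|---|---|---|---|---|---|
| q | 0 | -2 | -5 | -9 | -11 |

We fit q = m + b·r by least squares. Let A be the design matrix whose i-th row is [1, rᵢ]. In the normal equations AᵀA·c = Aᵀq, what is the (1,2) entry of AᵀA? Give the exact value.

Row 1 ↔ basis 1, column 2 ↔ basis r, so (AᵀA)_{1,2} = Σᵢ r = (1)·(1) + (1)·(2) + (1)·(3) + (1)·(6) + (1)·(8) = 20.

20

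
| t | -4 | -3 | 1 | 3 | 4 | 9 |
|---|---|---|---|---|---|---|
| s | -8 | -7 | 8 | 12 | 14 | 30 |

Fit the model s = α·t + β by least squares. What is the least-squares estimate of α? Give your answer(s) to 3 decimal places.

The normal equations are: 132·α + 10·β = 423;  10·α + 6·β = 49.
Eliminating β: 6·(row 1) − 10·(row 2) gives 692·α = 6·423 − 10·49 = 2048, so α = 512/173.
Then β = (49 − 10·(512/173))/6 = 1119/346.

α = 2.960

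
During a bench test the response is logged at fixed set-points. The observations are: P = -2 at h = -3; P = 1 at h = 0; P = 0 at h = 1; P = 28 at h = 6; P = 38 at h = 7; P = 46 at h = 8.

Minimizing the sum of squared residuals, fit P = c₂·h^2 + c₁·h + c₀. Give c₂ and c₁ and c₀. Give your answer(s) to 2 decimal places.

c₂ = 0.51, c₁ = 1.83, c₀ = -0.78

Setting ∂/∂c₂ … = 0 gives: 7875·c₂ + 1045·c₁ + 159·c₀ = 5796;  1045·c₂ + 159·c₁ + 19·c₀ = 808;  159·c₂ + 19·c₁ + 6·c₀ = 111.
Solving the 3×3 system (Gaussian elimination) gives c₂ = 34925/68656, c₁ = 125763/68656, c₀ = -26813/34328.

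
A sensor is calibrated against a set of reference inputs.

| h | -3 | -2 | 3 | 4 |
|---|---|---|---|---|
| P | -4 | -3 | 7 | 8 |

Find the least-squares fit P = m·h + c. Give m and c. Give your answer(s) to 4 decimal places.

m = 1.8108, c = 1.0946

Sums needed: Σh·h = 38, Σh = 2, Σ1 = 4.
Right-hand side: Σh·P = 71, ΣP = 8.
So MᵀM·[m, c]ᵀ = MᵀP: [[38, 2]; [2, 4]]·[m, c]ᵀ = [71, 8]ᵀ.
Determinant 38·4 − 2² = 148.
m = (71·4 − 2·8)/148 = 67/37; c = (38·8 − 2·71)/148 = 81/74.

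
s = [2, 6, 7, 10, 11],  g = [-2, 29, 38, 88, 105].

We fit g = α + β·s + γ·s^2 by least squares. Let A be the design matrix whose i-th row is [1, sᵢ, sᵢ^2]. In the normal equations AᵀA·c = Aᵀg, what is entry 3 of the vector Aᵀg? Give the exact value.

24403

Entry 3 ↔ basis s^2, so (Aᵀg)_{3} = Σᵢ (s^2)·gᵢ = (4)·(-2) + (36)·(29) + (49)·(38) + (100)·(88) + (121)·(105) = 24403.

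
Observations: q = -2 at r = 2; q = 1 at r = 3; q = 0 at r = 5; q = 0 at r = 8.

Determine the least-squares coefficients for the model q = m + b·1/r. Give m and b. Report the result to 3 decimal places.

Normal-equation sums: Σ1 = 4, Σ1/r = 139/120, Σ1/r·1/r = 6001/14400.
Moment sums: Σq = -1, Σ1/r·q = -2/3.
AᵀA·[m, b]ᵀ = Aᵀq becomes [[4, 139/120]; [139/120, 6001/14400]]·[m, b]ᵀ = [-1, -2/3]ᵀ.
Δ = 4·(6001/14400) − (139/120)² = 1561/4800.
m = ((-1)·(6001/14400) − (139/120)·(-2/3))/(1561/4800) = 5119/4683; b = (4·(-2/3) − (139/120)·(-1))/(1561/4800) = -7240/1561.

m = 1.093, b = -4.638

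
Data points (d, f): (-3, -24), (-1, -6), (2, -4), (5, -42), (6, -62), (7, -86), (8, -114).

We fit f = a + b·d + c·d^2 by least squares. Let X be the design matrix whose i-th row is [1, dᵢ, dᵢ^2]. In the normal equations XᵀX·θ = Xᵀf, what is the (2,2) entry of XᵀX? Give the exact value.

188

Row 2 ↔ basis d, column 2 ↔ basis d, so (XᵀX)_{2,2} = Σᵢ (d)·(d) = (-3)·(-3) + (-1)·(-1) + (2)·(2) + (5)·(5) + (6)·(6) + (7)·(7) + (8)·(8) = 188.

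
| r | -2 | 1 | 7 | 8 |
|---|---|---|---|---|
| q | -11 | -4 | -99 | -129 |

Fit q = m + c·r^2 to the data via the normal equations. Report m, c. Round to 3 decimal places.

Normal-equation sums: Σ1 = 4, Σr^2 = 118, Σr^2·r^2 = 6514.
For Xᵀq: Σq = -243, Σr^2·q = -13155.
So XᵀX·[m, c]ᵀ = Xᵀq: [[4, 118]; [118, 6514]]·[m, c]ᵀ = [-243, -13155]ᵀ.
Determinant 4·6514 − 118² = 12132.
m = ((-243)·6514 − 118·(-13155))/12132 = -2551/1011; c = (4·(-13155) − 118·(-243))/12132 = -3991/2022.

m = -2.523, c = -1.974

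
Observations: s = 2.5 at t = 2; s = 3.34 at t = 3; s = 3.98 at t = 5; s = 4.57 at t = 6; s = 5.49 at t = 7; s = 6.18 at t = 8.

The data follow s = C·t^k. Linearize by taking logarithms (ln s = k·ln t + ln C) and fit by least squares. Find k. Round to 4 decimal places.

k = 0.6093

Linearized form: ln s = k·ln t + ln C. From the 6 transformed points,
AᵀA = [[15.5987, 9.2183]; [9.2183, 6]], rhs = [14.0068, 8.5473]ᵀ  (here Σln t = 9.2183, Σ(ln t)² = 15.5987, Σln s = 8.5473, Σln t·ln s = 14.0068).
Slope k = (n·Σln t·ln s − Σln t·Σln s)/(n·Σ(ln t)² − (Σln t)²) = (6·14.0068 − 9.2183·8.5473)/8.6152 = 0.60927; ln C = (Σln s − k·Σln t)/n = 0.48848.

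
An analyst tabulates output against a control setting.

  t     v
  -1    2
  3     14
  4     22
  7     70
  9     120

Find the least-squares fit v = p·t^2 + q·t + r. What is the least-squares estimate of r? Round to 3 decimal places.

The normal equations are: 9300·p + 1162·q + 156·r = 13630;  1162·p + 156·q + 22·r = 1698;  156·p + 22·q + 5·r = 228.
(Σt^2·t^2 = 9300, Σt^2·t = 1162, Σt^2 = 156, Σt·t = 156, Σt = 22, Σ1 = 5, Σt^2·v = 13630, Σt·v = 1698, Σv = 228.)
Inverting the 3×3 Gram matrix, [p, q, r]ᵀ = [69155/45283, -24113/45283, 13366/45283]ᵀ.

r = 0.295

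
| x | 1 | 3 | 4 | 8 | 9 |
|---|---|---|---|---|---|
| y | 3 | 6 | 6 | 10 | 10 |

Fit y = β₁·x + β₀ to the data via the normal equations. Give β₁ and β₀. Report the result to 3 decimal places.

Setting ∂/∂β₁ … = 0 gives: 171·β₁ + 25·β₀ = 215;  25·β₁ + 5·β₀ = 35.
(Σx·x = 171, Σx = 25, Σ1 = 5, Σx·y = 215, Σy = 35.)
Eliminating β₀: 5·(row 1) − 25·(row 2) gives 230·β₁ = 5·215 − 25·35 = 200, so β₁ = 20/23.
Then β₀ = (35 − 25·(20/23))/5 = 61/23.

β₁ = 0.870, β₀ = 2.652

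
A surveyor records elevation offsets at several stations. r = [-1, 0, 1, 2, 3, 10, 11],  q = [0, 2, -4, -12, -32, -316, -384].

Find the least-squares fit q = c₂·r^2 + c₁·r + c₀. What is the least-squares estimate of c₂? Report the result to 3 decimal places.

c₂ = -3.035

Sums needed: Σr^2·r^2 = 24740, Σr^2·r = 2366, Σr^2 = 236, Σr·r = 236, Σr = 26, Σ1 = 7.
And Σr^2·q = -78404, Σr·q = -7508, Σq = -746.
Row-reducing yields c₂ = -215468/70987, c₁ = -110102/70987, c₀ = 108114/70987.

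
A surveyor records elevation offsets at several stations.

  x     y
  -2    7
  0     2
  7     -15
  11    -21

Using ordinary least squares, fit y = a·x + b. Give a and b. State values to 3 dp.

a = -2.200, b = 2.050

Entries of MᵀM: Σx·x = 174, Σx = 16, Σ1 = 4.
For Mᵀy: Σx·y = -350, Σy = -27.
MᵀM·[a, b]ᵀ = Mᵀy becomes [[174, 16]; [16, 4]]·[a, b]ᵀ = [-350, -27]ᵀ.
Determinant 174·4 − 16² = 440.
a = ((-350)·4 − 16·(-27))/440 = -11/5; b = (174·(-27) − 16·(-350))/440 = 41/20.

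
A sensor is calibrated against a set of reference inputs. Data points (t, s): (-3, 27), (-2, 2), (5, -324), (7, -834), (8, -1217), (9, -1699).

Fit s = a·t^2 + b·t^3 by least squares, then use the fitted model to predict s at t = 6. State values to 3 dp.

AᵀA·[a, b]ᵀ = Aᵀs reads: 13780·a + 111474·b = -264222;  111474·a + 927652·b = -2188982.
(Σt^2·t^2 = 13780, Σt^2·t^3 = 111474, Σt^3·t^3 = 927652, Σt^2·s = -264222, Σt^3·s = -2188982.)
Determinant 13780·927652 − 111474² = 356591884.
a = ((-264222)·927652 − 111474·(-2188982))/356591884 = -24806529/8104361; b = (13780·(-2188982) − 111474·(-264222))/356591884 = -177572183/89147971.
At t = 6: ŝ = (-24806529/8104361)·(36) + (-177572183/89147971)·(216) = -48178977012/89147971.

ŝ = -540.438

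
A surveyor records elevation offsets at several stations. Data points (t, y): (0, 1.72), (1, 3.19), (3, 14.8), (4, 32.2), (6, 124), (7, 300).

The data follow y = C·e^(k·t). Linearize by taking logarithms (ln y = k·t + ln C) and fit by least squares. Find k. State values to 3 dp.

Linearized form: ln y = k·t + ln C. From the 6 transformed points,
AᵀA = [[111.0000, 21.0000]; [21.0000, 6]], rhs = [91.9799, 18.3930]ᵀ  (here Σt = 21.0000, Σ(t)² = 111.0000, Σln y = 18.3930, Σt·ln y = 91.9799).
Solving (det = 225.0000): k = 0.73612, ln C = 0.48909.

k = 0.736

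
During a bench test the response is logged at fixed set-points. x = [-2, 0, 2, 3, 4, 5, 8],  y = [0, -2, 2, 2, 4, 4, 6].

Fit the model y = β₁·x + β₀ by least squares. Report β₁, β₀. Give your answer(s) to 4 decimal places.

β₁ = 0.7445, β₀ = 0.1586

Sums needed: Σx·x = 122, Σx = 20, Σ1 = 7.
And Σx·y = 94, Σy = 16.
AᵀA·[β₁, β₀]ᵀ = Aᵀy becomes [[122, 20]; [20, 7]]·[β₁, β₀]ᵀ = [94, 16]ᵀ.
det = 122·7 − 20² = 454.
β₁ = (94·7 − 20·16)/454 = 169/227; β₀ = (122·16 − 20·94)/454 = 36/227.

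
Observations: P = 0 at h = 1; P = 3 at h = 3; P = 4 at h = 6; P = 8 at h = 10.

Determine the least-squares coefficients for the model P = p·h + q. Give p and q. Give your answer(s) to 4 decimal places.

With design matrix X, XᵀX = [[146, 20]; [20, 4]] and XᵀP = [113, 15]ᵀ.
det = 146·4 − 20² = 184.
p = (113·4 − 20·15)/184 = 19/23; q = (146·15 − 20·113)/184 = -35/92.

p = 0.8261, q = -0.3804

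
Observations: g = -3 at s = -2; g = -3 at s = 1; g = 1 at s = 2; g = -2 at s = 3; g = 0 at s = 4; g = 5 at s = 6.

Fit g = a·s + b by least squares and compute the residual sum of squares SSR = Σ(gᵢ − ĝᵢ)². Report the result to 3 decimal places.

SSR = 16.973

From the data, Σs·s = 70, Σs = 14, Σ1 = 6.
Moment sums: Σs·g = 29, Σg = -2.
AᵀA·[a, b]ᵀ = Aᵀg becomes [[70, 14]; [14, 6]]·[a, b]ᵀ = [29, -2]ᵀ.
det = 70·6 − 14² = 224.
a = (29·6 − 14·(-2))/224 = 101/112; b = (70·(-2) − 14·29)/224 = -39/16.
Residuals: 139/112, -41/28, 183/112, -127/56, -131/112, 227/112; SSR = 1901/112.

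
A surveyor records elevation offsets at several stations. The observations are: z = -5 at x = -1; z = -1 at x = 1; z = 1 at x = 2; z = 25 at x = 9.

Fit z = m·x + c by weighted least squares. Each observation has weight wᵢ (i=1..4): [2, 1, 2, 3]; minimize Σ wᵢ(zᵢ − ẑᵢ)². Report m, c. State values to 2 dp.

m = 3.11, c = -3.42

The normal equations are: 254·m + 30·c = 688;  30·m + 8·c = 66.
det = 254·8 − 30² = 1132.
m = (688·8 − 30·66)/1132 = 881/283; c = (254·66 − 30·688)/1132 = -969/283.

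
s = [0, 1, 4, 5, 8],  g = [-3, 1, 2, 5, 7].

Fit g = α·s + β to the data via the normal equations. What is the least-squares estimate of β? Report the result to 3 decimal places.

XᵀX·[α, β]ᵀ = Xᵀg reads: 106·α + 18·β = 90;  18·α + 5·β = 12.
Determinant 106·5 − 18² = 206.
α = (90·5 − 18·12)/206 = 117/103; β = (106·12 − 18·90)/206 = -174/103.

β = -1.689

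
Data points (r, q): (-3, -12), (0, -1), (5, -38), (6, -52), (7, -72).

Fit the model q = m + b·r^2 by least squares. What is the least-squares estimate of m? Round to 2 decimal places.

m = -0.26

The normal system AᵀA·[m, b]ᵀ = Aᵀq is [[5, 119]; [119, 4403]]·[m, b]ᵀ = [-175, -6458]ᵀ.
Δ = 5·4403 − 119² = 7854.
m = ((-175)·4403 − 119·(-6458))/7854 = -17/66; b = (5·(-6458) − 119·(-175))/7854 = -11465/7854.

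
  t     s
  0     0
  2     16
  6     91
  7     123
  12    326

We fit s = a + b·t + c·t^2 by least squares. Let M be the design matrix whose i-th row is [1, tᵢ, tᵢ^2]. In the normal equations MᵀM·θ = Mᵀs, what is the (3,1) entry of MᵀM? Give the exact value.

233

Row 3 ↔ basis t^2, column 1 ↔ basis 1, so (MᵀM)_{3,1} = Σᵢ t^2 = (0)·(1) + (4)·(1) + (36)·(1) + (49)·(1) + (144)·(1) = 233.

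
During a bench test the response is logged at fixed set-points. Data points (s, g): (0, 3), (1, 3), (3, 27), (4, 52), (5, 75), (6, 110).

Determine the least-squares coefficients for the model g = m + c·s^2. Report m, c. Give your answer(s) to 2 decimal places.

The normal system MᵀM·[m, c]ᵀ = Mᵀg is [[6, 87]; [87, 2259]]·[m, c]ᵀ = [270, 6913]ᵀ.
Eliminating c: 2259·(row 1) − 87·(row 2) gives 5985·m = 2259·270 − 87·6913 = 8499, so m = 2833/1995.
Then c = (6913 − 87·(2833/1995))/2259 = 5996/1995.

m = 1.42, c = 3.01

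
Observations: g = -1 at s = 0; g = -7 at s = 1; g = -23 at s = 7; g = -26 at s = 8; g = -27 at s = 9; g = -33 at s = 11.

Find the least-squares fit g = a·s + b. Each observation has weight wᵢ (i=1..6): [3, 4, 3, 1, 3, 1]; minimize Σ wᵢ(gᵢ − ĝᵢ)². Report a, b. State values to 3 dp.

a = -2.779, b = -2.848

Setting ∂/∂a … = 0 gives: 579·a + 71·b = -1811;  71·a + 15·b = -240.
Δ = 579·15 − 71² = 3644.
a = ((-1811)·15 − 71·(-240))/3644 = -10125/3644; b = (579·(-240) − 71·(-1811))/3644 = -10379/3644.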